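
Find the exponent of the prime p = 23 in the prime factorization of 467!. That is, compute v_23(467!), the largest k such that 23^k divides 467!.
v_23(467!) = 20

Legendre's formula: v_p(n!) = Σ_{k ≥ 1} ⌊n / p^k⌋. For p = 23, n = 467, the terms are:
  ⌊467/23^1⌋ = ⌊467/23⌋ = 20
(the next term ⌊467/23^2⌋ = 0, terminating the sum). Summing: v_23(467!) = 20 = 20.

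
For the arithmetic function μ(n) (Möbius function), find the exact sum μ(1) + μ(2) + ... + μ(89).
Σ_{n ≤ 89} μ(n) = -2

Compute μ(n) for each 1 ≤ n ≤ 89: μ(1) = 1, μ(2) = -1, μ(3) = -1, μ(4) = 0, μ(5) = -1, μ(6) = 1, μ(7) = -1, μ(8) = 0, μ(9) = 0, μ(10) = 1, μ(11) = -1, μ(12) = 0, μ(13) = -1, μ(14) = 1, μ(15) = 1, μ(16) = 0, μ(17) = -1, μ(18) = 0, μ(19) = -1, μ(20) = 0, μ(21) = 1, μ(22) = 1, μ(23) = -1, μ(24) = 0, μ(25) = 0, μ(26) = 1, μ(27) = 0, μ(28) = 0, μ(29) = -1, μ(30) = -1, μ(31) = -1, μ(32) = 0, μ(33) = 1, μ(34) = 1, μ(35) = 1, μ(36) = 0, μ(37) = -1, μ(38) = 1, μ(39) = 1, μ(40) = 0, μ(41) = -1, μ(42) = -1, μ(43) = -1, μ(44) = 0, μ(45) = 0, μ(46) = 1, μ(47) = -1, μ(48) = 0, μ(49) = 0, μ(50) = 0, μ(51) = 1, μ(52) = 0, μ(53) = -1, μ(54) = 0, μ(55) = 1, μ(56) = 0, μ(57) = 1, μ(58) = 1, μ(59) = -1, μ(60) = 0, μ(61) = -1, μ(62) = 1, μ(63) = 0, μ(64) = 0, μ(65) = 1, μ(66) = -1, μ(67) = -1, μ(68) = 0, μ(69) = 1, μ(70) = -1, μ(71) = -1, μ(72) = 0, μ(73) = -1, μ(74) = 1, μ(75) = 0, μ(76) = 0, μ(77) = 1, μ(78) = -1, μ(79) = -1, μ(80) = 0, μ(81) = 0, μ(82) = 1, μ(83) = -1, μ(84) = 0, μ(85) = 1, μ(86) = 1, μ(87) = 1, μ(88) = 0, μ(89) = -1. Summing all 89 values: -2. (Mertens function M(x) = Σ_{n ≤ x} μ(n); on average M(x) should be small (PNT ⟺ M(x) = o(x)).)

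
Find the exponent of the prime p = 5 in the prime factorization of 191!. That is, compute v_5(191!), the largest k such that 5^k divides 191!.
v_5(191!) = 46

Legendre's formula: v_p(n!) = Σ_{k ≥ 1} ⌊n / p^k⌋. For p = 5, n = 191, the terms are:
  ⌊191/5^1⌋ = ⌊191/5⌋ = 38
  ⌊191/5^2⌋ = ⌊191/25⌋ = 7
  ⌊191/5^3⌋ = ⌊191/125⌋ = 1
(the next term ⌊191/5^4⌋ = 0, terminating the sum). Summing: v_5(191!) = 38 + 7 + 1 = 46.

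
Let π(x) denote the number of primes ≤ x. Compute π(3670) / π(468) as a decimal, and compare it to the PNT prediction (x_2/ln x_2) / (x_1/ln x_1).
π(3670)/π(468) = 511/91 ≈ 5.6154;  PNT prediction ≈ 5.8743.

π(468) = 91 and π(3670) = 511, so π(3670)/π(468) ≈ 5.6154. The PNT-predicted ratio is (3670/ln(3670)) / (468/ln(468)) ≈ 5.8743. The two agree to within a few percent, as expected.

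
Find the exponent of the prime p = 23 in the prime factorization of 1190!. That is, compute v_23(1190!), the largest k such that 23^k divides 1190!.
v_23(1190!) = 53

Legendre's formula: v_p(n!) = Σ_{k ≥ 1} ⌊n / p^k⌋. For p = 23, n = 1190, the terms are:
  ⌊1190/23^1⌋ = ⌊1190/23⌋ = 51
  ⌊1190/23^2⌋ = ⌊1190/529⌋ = 2
(the next term ⌊1190/23^3⌋ = 0, terminating the sum). Summing: v_23(1190!) = 51 + 2 = 53.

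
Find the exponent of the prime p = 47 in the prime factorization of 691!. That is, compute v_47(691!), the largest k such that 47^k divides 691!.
v_47(691!) = 14

Legendre's formula: v_p(n!) = Σ_{k ≥ 1} ⌊n / p^k⌋. For p = 47, n = 691, the terms are:
  ⌊691/47^1⌋ = ⌊691/47⌋ = 14
(the next term ⌊691/47^2⌋ = 0, terminating the sum). Summing: v_47(691!) = 14 = 14.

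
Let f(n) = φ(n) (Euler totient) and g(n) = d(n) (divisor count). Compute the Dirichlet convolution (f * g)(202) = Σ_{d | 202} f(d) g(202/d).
(φ * d)(202) = 306

Divisors of 202: [1, 2, 101, 202]. For each d | 202:
  d = 1: φ(1) · d(202/1) = 1 · 4 = 4
  d = 2: φ(2) · d(202/2) = 1 · 2 = 2
  d = 101: φ(101) · d(202/101) = 100 · 2 = 200
  d = 202: φ(202) · d(202/202) = 100 · 1 = 100
Summing: (φ * d)(202) = 4 + 2 + 200 + 100 = 306.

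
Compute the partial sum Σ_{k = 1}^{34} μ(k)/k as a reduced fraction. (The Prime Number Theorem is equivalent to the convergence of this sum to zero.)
Σ μ(k)/k = -302679716/100280245065

Values of μ(k) for 1 ≤ k ≤ 34: μ(1) = 1, μ(2) = -1, μ(3) = -1, μ(5) = -1, μ(6) = 1, μ(7) = -1, μ(10) = 1, μ(11) = -1, μ(13) = -1, μ(14) = 1, μ(15) = 1, μ(17) = -1, μ(19) = -1, μ(21) = 1, μ(22) = 1, μ(23) = -1, μ(26) = 1, μ(29) = -1, μ(30) = -1, μ(31) = -1, μ(33) = 1, μ(34) = 1, with μ = 0 on non-squarefree integers. Summing μ(k)/k for k where μ(k) ≠ 0 gives -302679716/100280245065 ≈ -0.0030. (PNT ⟺ this sum → 0 as n → ∞.)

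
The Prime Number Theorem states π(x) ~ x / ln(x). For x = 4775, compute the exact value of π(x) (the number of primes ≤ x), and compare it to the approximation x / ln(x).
π(4775) = 641;  x/ln(x) ≈ 563.68;  relative error ≈ 12.06%.

Directly count primes up to 4775: π(4775) = 641. The PNT approximation gives 4775/ln(4775) ≈ 4775/8.47115 ≈ 563.68. Relative error (π(x) − x/ln(x)) / π(x) ≈ 12.06%; the approximation is known to undercount slightly (Li(x) is a better estimate).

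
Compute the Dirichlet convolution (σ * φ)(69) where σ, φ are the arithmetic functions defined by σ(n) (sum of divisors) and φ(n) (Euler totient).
(σ * φ)(69) = 276

Divisors of 69: [1, 3, 23, 69]. For each d | 69:
  d = 1: σ(1) · φ(69/1) = 1 · 44 = 44
  d = 3: σ(3) · φ(69/3) = 4 · 22 = 88
  d = 23: σ(23) · φ(69/23) = 24 · 2 = 48
  d = 69: σ(69) · φ(69/69) = 96 · 1 = 96
Summing: (σ * φ)(69) = 44 + 88 + 48 + 96 = 276.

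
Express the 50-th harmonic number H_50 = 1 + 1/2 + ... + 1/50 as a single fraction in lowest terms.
H_50 = 13943237577224054960759/3099044504245996706400

Direct summation: H_50 = 1 + 1/2 + ... + 1/50. The least common denominator is lcm(1, ..., 50) = 3099044504245996706400; over this denominator the numerator is 3099044504245996706400 + 1549522252122998353200 + 1033014834748665568800 + 774761126061499176600 + 619808900849199341280 + 516507417374332784400 + 442720643463713815200 + 387380563030749588300 + 344338278249555189600 + 309904450424599670640 + 281731318567817882400 + 258253708687166392200 + 238388038788153592800 + 221360321731856907600 + 206602966949733113760 + 193690281515374794150 + 182296735543882159200 + 172169139124777594800 + 163107605486631405600 + 154952225212299835320 + 147573547821237938400 + 140865659283908941200 + 134741065401999856800 + 129126854343583196100 + 123961780169839868256 + 119194019394076796400 + 114779426083185063200 + 110680160865928453800 + 106863603594689541600 + 103301483474866556880 + 99969177556322474400 + 96845140757687397075 + 93910439522605960800 + 91148367771941079600 + 88544128692742763040 + 86084569562388797400 + 83757959574216127200 + 81553802743315702800 + 79462679596051197600 + 77476112606149917660 + 75586451323073090400 + 73786773910618969200 + 72070802424325504800 + 70432829641954470600 + 68867655649911037920 + 67370532700999928400 + 65937117111616951200 + 64563427171791598050 + 63245806209101973600 + 61980890084919934128 = 13943237577224054960759, so H_50 = 13943237577224054960759/3099044504245996706400 (already in lowest terms) ≈ 4.49921. (The PNT-adjacent estimate ln(50) + γ ≈ 4.48924 matches within O(1/n).)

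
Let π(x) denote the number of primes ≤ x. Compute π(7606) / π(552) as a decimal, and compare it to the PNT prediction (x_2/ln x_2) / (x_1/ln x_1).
π(7606)/π(552) = 966/101 ≈ 9.5644;  PNT prediction ≈ 9.7345.

π(552) = 101 and π(7606) = 966, so π(7606)/π(552) ≈ 9.5644. The PNT-predicted ratio is (7606/ln(7606)) / (552/ln(552)) ≈ 9.7345. The two agree to within a few percent, as expected.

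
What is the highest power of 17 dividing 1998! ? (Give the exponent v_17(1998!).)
v_17(1998!) = 123

Legendre's formula: v_p(n!) = Σ_{k ≥ 1} ⌊n / p^k⌋. For p = 17, n = 1998, the terms are:
  ⌊1998/17^1⌋ = ⌊1998/17⌋ = 117
  ⌊1998/17^2⌋ = ⌊1998/289⌋ = 6
(the next term ⌊1998/17^3⌋ = 0, terminating the sum). Summing: v_17(1998!) = 117 + 6 = 123.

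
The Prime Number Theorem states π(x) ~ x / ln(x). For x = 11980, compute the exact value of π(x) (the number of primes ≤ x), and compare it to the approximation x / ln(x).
π(11980) = 1436;  x/ln(x) ≈ 1275.69;  relative error ≈ 11.16%.

Directly count primes up to 11980: π(11980) = 1436. The PNT approximation gives 11980/ln(11980) ≈ 11980/9.39099 ≈ 1275.69. Relative error (π(x) − x/ln(x)) / π(x) ≈ 11.16%; the approximation is known to undercount slightly (Li(x) is a better estimate).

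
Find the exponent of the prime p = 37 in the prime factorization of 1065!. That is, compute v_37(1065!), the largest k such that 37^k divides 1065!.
v_37(1065!) = 28

Legendre's formula: v_p(n!) = Σ_{k ≥ 1} ⌊n / p^k⌋. For p = 37, n = 1065, the terms are:
  ⌊1065/37^1⌋ = ⌊1065/37⌋ = 28
(the next term ⌊1065/37^2⌋ = 0, terminating the sum). Summing: v_37(1065!) = 28 = 28.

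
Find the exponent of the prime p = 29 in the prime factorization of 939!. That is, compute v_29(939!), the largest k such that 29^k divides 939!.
v_29(939!) = 33

Legendre's formula: v_p(n!) = Σ_{k ≥ 1} ⌊n / p^k⌋. For p = 29, n = 939, the terms are:
  ⌊939/29^1⌋ = ⌊939/29⌋ = 32
  ⌊939/29^2⌋ = ⌊939/841⌋ = 1
(the next term ⌊939/29^3⌋ = 0, terminating the sum). Summing: v_29(939!) = 32 + 1 = 33.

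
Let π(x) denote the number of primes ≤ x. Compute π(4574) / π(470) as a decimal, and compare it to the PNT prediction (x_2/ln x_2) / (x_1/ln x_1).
π(4574)/π(470) = 619/91 ≈ 6.8022;  PNT prediction ≈ 7.1045.

π(470) = 91 and π(4574) = 619, so π(4574)/π(470) ≈ 6.8022. The PNT-predicted ratio is (4574/ln(4574)) / (470/ln(470)) ≈ 7.1045. The two agree to within a few percent, as expected.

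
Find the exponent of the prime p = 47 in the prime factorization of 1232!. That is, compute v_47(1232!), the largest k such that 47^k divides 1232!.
v_47(1232!) = 26

Legendre's formula: v_p(n!) = Σ_{k ≥ 1} ⌊n / p^k⌋. For p = 47, n = 1232, the terms are:
  ⌊1232/47^1⌋ = ⌊1232/47⌋ = 26
(the next term ⌊1232/47^2⌋ = 0, terminating the sum). Summing: v_47(1232!) = 26 = 26.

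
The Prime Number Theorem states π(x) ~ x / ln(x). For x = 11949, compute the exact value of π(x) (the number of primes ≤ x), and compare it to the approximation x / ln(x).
π(11949) = 1432;  x/ln(x) ≈ 1272.74;  relative error ≈ 11.12%.

Directly count primes up to 11949: π(11949) = 1432. The PNT approximation gives 11949/ln(11949) ≈ 11949/9.38840 ≈ 1272.74. Relative error (π(x) − x/ln(x)) / π(x) ≈ 11.12%; the approximation is known to undercount slightly (Li(x) is a better estimate).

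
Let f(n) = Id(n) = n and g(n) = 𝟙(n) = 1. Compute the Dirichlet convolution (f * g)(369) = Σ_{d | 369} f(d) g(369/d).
(Id * 𝟙)(369) = 546

Divisors of 369: [1, 3, 9, 41, 123, 369]. For each d | 369:
  d = 1: Id(1) · 𝟙(369/1) = 1 · 1 = 1
  d = 3: Id(3) · 𝟙(369/3) = 3 · 1 = 3
  d = 9: Id(9) · 𝟙(369/9) = 9 · 1 = 9
  d = 41: Id(41) · 𝟙(369/41) = 41 · 1 = 41
  d = 123: Id(123) · 𝟙(369/123) = 123 · 1 = 123
  d = 369: Id(369) · 𝟙(369/369) = 369 · 1 = 369
Summing: (Id * 𝟙)(369) = 1 + 3 + 9 + 41 + 123 + 369 = 546.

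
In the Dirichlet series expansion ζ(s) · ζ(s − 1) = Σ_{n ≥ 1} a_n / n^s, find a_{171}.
σ(171) = 260

In the product (Σ m^0/m^s)(Σ k / k^s) = Σ (Σ_{d | n} d) / n^s, the coefficient of 1/n^s is σ(n) = Σ_{d | n} d. For n = 171, divisors are [1, 3, 9, 19, 57, 171]; summing: σ(171) = 260.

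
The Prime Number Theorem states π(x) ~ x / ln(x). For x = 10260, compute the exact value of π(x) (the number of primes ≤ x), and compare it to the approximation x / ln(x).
π(10260) = 1258;  x/ln(x) ≈ 1110.87;  relative error ≈ 11.70%.

Directly count primes up to 10260: π(10260) = 1258. The PNT approximation gives 10260/ln(10260) ≈ 10260/9.23601 ≈ 1110.87. Relative error (π(x) − x/ln(x)) / π(x) ≈ 11.70%; the approximation is known to undercount slightly (Li(x) is a better estimate).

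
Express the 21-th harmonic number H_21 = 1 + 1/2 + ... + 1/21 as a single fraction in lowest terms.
H_21 = 18858053/5173168

Direct summation: H_21 = 1 + 1/2 + ... + 1/21. The least common denominator is lcm(1, ..., 21) = 232792560; over this denominator the numerator is 232792560 + 116396280 + 77597520 + 58198140 + 46558512 + 38798760 + 33256080 + 29099070 + 25865840 + 23279256 + 21162960 + 19399380 + 17907120 + 16628040 + 15519504 + 14549535 + 13693680 + 12932920 + 12252240 + 11639628 + 11085360 = 848612385, so H_21 = 848612385/232792560; reducing by gcd(848612385, 232792560) = 45 gives 18858053/5173168 ≈ 3.64536. (The PNT-adjacent estimate ln(21) + γ ≈ 3.62174 matches within O(1/n).)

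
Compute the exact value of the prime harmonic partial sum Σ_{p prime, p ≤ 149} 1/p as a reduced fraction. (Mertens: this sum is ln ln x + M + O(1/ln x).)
Σ 1/p = 2815015614437565820654021455954100101477639621972021569177/1492182350939279320058875736615841068547583863326864530410

π(149) = 35, so the primes ≤ 149 are [2, 3, 5, 7, 11, 13, 17, 19, 23, 29, 31, 37, 41, 43, 47, 53, 59, 61, 67, 71, 73, 79, 83, 89, 97, 101, 103, 107, 109, 113, 127, 131, 137, 139, 149]. Summing 1/p over these primes: 2815015614437565820654021455954100101477639621972021569177/1492182350939279320058875736615841068547583863326864530410 ≈ 1.8865. Mertens estimate ln ln(149) + 0.2615 ≈ 1.8717.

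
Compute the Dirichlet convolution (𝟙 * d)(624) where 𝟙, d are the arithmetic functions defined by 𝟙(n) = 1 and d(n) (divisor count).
(𝟙 * d)(624) = 135

Divisors of 624: [1, 2, 3, 4, 6, 8, 12, 13, 16, 24, 26, 39, 48, 52, 78, 104, 156, 208, 312, 624]. For each d | 624:
  d = 1: 𝟙(1) · d(624/1) = 1 · 20 = 20
  d = 2: 𝟙(2) · d(624/2) = 1 · 16 = 16
  d = 3: 𝟙(3) · d(624/3) = 1 · 10 = 10
  d = 4: 𝟙(4) · d(624/4) = 1 · 12 = 12
  d = 6: 𝟙(6) · d(624/6) = 1 · 8 = 8
  d = 8: 𝟙(8) · d(624/8) = 1 · 8 = 8
  d = 12: 𝟙(12) · d(624/12) = 1 · 6 = 6
  d = 13: 𝟙(13) · d(624/13) = 1 · 10 = 10
  d = 16: 𝟙(16) · d(624/16) = 1 · 4 = 4
  d = 24: 𝟙(24) · d(624/24) = 1 · 4 = 4
  d = 26: 𝟙(26) · d(624/26) = 1 · 8 = 8
  d = 39: 𝟙(39) · d(624/39) = 1 · 5 = 5
  d = 48: 𝟙(48) · d(624/48) = 1 · 2 = 2
  d = 52: 𝟙(52) · d(624/52) = 1 · 6 = 6
  d = 78: 𝟙(78) · d(624/78) = 1 · 4 = 4
  d = 104: 𝟙(104) · d(624/104) = 1 · 4 = 4
  d = 156: 𝟙(156) · d(624/156) = 1 · 3 = 3
  d = 208: 𝟙(208) · d(624/208) = 1 · 2 = 2
  d = 312: 𝟙(312) · d(624/312) = 1 · 2 = 2
  d = 624: 𝟙(624) · d(624/624) = 1 · 1 = 1
Summing: (𝟙 * d)(624) = 20 + 16 + 10 + 12 + 8 + 8 + 6 + 10 + 4 + 4 + 8 + 5 + 2 + 6 + 4 + 4 + 3 + 2 + 2 + 1 = 135.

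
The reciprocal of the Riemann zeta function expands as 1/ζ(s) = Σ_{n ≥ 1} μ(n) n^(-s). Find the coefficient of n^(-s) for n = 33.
μ(33) = 1

Factor n = 33 = 3 · 11. μ(n) = 0 if any exponent ≥ 2 (not squarefree); otherwise μ(n) = (−1)^{ω(n)} where ω(n) is the number of distinct prime factors. Applying: μ(33) = 1.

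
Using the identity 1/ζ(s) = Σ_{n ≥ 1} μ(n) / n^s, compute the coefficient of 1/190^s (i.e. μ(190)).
μ(190) = -1

Factor n = 190 = 2 · 5 · 19. μ(n) = 0 if any exponent ≥ 2 (not squarefree); otherwise μ(n) = (−1)^{ω(n)} where ω(n) is the number of distinct prime factors. Applying: μ(190) = -1.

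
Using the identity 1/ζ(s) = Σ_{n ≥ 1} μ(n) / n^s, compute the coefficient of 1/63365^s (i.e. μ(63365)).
μ(63365) = 1

Factor n = 63365 = 5 · 19 · 23 · 29. μ(n) = 0 if any exponent ≥ 2 (not squarefree); otherwise μ(n) = (−1)^{ω(n)} where ω(n) is the number of distinct prime factors. Applying: μ(63365) = 1.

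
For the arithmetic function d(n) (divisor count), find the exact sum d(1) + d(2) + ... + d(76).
Σ_{n ≤ 76} d(n) = 344

Compute d(n) for each 1 ≤ n ≤ 76: d(1) = 1, d(2) = 2, d(3) = 2, d(4) = 3, d(5) = 2, d(6) = 4, d(7) = 2, d(8) = 4, d(9) = 3, d(10) = 4, d(11) = 2, d(12) = 6, d(13) = 2, d(14) = 4, d(15) = 4, d(16) = 5, d(17) = 2, d(18) = 6, d(19) = 2, d(20) = 6, d(21) = 4, d(22) = 4, d(23) = 2, d(24) = 8, d(25) = 3, d(26) = 4, d(27) = 4, d(28) = 6, d(29) = 2, d(30) = 8, d(31) = 2, d(32) = 6, d(33) = 4, d(34) = 4, d(35) = 4, d(36) = 9, d(37) = 2, d(38) = 4, d(39) = 4, d(40) = 8, d(41) = 2, d(42) = 8, d(43) = 2, d(44) = 6, d(45) = 6, d(46) = 4, d(47) = 2, d(48) = 10, d(49) = 3, d(50) = 6, d(51) = 4, d(52) = 6, d(53) = 2, d(54) = 8, d(55) = 4, d(56) = 8, d(57) = 4, d(58) = 4, d(59) = 2, d(60) = 12, d(61) = 2, d(62) = 4, d(63) = 6, d(64) = 7, d(65) = 4, d(66) = 8, d(67) = 2, d(68) = 6, d(69) = 4, d(70) = 8, d(71) = 2, d(72) = 12, d(73) = 2, d(74) = 4, d(75) = 6, d(76) = 6. Summing all 76 values: 344. (Dirichlet's divisor formula: Σ_{n ≤ x} d(n) = x ln(x) + (2γ − 1) x + O(√x). For x = 76, the asymptotic estimate is ≈ 340.87.)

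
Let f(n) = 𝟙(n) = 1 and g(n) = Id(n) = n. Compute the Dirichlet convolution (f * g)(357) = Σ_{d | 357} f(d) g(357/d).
(𝟙 * Id)(357) = 576

Divisors of 357: [1, 3, 7, 17, 21, 51, 119, 357]. For each d | 357:
  d = 1: 𝟙(1) · Id(357/1) = 1 · 357 = 357
  d = 3: 𝟙(3) · Id(357/3) = 1 · 119 = 119
  d = 7: 𝟙(7) · Id(357/7) = 1 · 51 = 51
  d = 17: 𝟙(17) · Id(357/17) = 1 · 21 = 21
  d = 21: 𝟙(21) · Id(357/21) = 1 · 17 = 17
  d = 51: 𝟙(51) · Id(357/51) = 1 · 7 = 7
  d = 119: 𝟙(119) · Id(357/119) = 1 · 3 = 3
  d = 357: 𝟙(357) · Id(357/357) = 1 · 1 = 1
Summing: (𝟙 * Id)(357) = 357 + 119 + 51 + 21 + 17 + 7 + 3 + 1 = 576.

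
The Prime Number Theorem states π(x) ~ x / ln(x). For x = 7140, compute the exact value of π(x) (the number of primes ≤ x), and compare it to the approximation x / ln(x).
π(7140) = 914;  x/ln(x) ≈ 804.65;  relative error ≈ 11.96%.

Directly count primes up to 7140: π(7140) = 914. The PNT approximation gives 7140/ln(7140) ≈ 7140/8.87347 ≈ 804.65. Relative error (π(x) − x/ln(x)) / π(x) ≈ 11.96%; the approximation is known to undercount slightly (Li(x) is a better estimate).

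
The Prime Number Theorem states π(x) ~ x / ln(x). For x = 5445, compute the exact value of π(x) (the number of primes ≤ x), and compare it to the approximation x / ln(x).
π(5445) = 720;  x/ln(x) ≈ 632.96;  relative error ≈ 12.09%.

Directly count primes up to 5445: π(5445) = 720. The PNT approximation gives 5445/ln(5445) ≈ 5445/8.60245 ≈ 632.96. Relative error (π(x) − x/ln(x)) / π(x) ≈ 12.09%; the approximation is known to undercount slightly (Li(x) is a better estimate).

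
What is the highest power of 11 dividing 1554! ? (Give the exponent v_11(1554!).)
v_11(1554!) = 154

Legendre's formula: v_p(n!) = Σ_{k ≥ 1} ⌊n / p^k⌋. For p = 11, n = 1554, the terms are:
  ⌊1554/11^1⌋ = ⌊1554/11⌋ = 141
  ⌊1554/11^2⌋ = ⌊1554/121⌋ = 12
  ⌊1554/11^3⌋ = ⌊1554/1331⌋ = 1
(the next term ⌊1554/11^4⌋ = 0, terminating the sum). Summing: v_11(1554!) = 141 + 12 + 1 = 154.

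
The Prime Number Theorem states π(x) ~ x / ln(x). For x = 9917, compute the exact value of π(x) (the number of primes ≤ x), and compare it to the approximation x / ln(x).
π(9917) = 1222;  x/ln(x) ≈ 1077.70;  relative error ≈ 11.81%.

Directly count primes up to 9917: π(9917) = 1222. The PNT approximation gives 9917/ln(9917) ≈ 9917/9.20201 ≈ 1077.70. Relative error (π(x) − x/ln(x)) / π(x) ≈ 11.81%; the approximation is known to undercount slightly (Li(x) is a better estimate).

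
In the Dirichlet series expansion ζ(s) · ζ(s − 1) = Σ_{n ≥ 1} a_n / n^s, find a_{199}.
σ(199) = 200

In the product (Σ m^0/m^s)(Σ k / k^s) = Σ (Σ_{d | n} d) / n^s, the coefficient of 1/n^s is σ(n) = Σ_{d | n} d. For n = 199, divisors are [1, 199]; summing: σ(199) = 200.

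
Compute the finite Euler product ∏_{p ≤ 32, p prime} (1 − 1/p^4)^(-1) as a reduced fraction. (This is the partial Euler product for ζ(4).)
∏ = 44480956869217573792253389310087/41097743855049154662236160000000

The primes p ≤ 32 are [2, 3, 5, 7, 11, 13, 17, 19, 23, 29, 31]. For each prime, (1 − 1/p^4)^(-1) = p^4 / (p^4 − 1). The product is (1 − 1/2^4)^(-1), (1 − 1/3^4)^(-1), (1 − 1/5^4)^(-1), (1 − 1/7^4)^(-1), (1 − 1/11^4)^(-1), (1 − 1/13^4)^(-1), (1 − 1/17^4)^(-1), (1 − 1/19^4)^(-1), (1 − 1/23^4)^(-1), (1 − 1/29^4)^(-1), (1 − 1/31^4)^(-1) = ∏ p^4 / (p^4 − 1) = 44480956869217573792253389310087/41097743855049154662236160000000.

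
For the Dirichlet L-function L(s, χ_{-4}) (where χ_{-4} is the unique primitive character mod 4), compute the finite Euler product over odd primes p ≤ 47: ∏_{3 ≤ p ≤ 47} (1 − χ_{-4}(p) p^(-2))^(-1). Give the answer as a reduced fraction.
∏ = 114726379539814929565547/125247697987829760000000

The odd primes p ≤ 47 are [3, 5, 7, 11, 13, 17, 19, 23, 29, 31, 37, 41, 43, 47]. For each, χ(p) = 1 if p ≡ 1 mod 4, χ(p) = −1 if p ≡ 3 mod 4. Taking (1 − χ(p)/p^2)^(-1) = p^2/(p^2 − χ(p)): (1 − (-1)/3^2)^(-1) · (1 − (1)/5^2)^(-1) · (1 − (-1)/7^2)^(-1) · (1 − (-1)/11^2)^(-1) · (1 − (1)/13^2)^(-1) · (1 − (1)/17^2)^(-1) · (1 − (-1)/19^2)^(-1) · (1 − (-1)/23^2)^(-1) · (1 − (1)/29^2)^(-1) · (1 − (-1)/31^2)^(-1) · (1 − (1)/37^2)^(-1) · (1 − (1)/41^2)^(-1) · (1 − (-1)/43^2)^(-1) · (1 − (-1)/47^2)^(-1) = 114726379539814929565547/125247697987829760000000.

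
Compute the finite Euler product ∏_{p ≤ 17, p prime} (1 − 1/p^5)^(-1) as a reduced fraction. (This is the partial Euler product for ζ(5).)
∏ = 3618351187072042546125/3489494469487104326464

The primes p ≤ 17 are [2, 3, 5, 7, 11, 13, 17]. For each prime, (1 − 1/p^5)^(-1) = p^5 / (p^5 − 1). The product is (1 − 1/2^5)^(-1), (1 − 1/3^5)^(-1), (1 − 1/5^5)^(-1), (1 − 1/7^5)^(-1), (1 − 1/11^5)^(-1), (1 − 1/13^5)^(-1), (1 − 1/17^5)^(-1) = ∏ p^5 / (p^5 − 1) = 3618351187072042546125/3489494469487104326464.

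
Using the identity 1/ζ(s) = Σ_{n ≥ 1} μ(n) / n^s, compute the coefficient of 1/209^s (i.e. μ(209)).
μ(209) = 1

Factor n = 209 = 11 · 19. μ(n) = 0 if any exponent ≥ 2 (not squarefree); otherwise μ(n) = (−1)^{ω(n)} where ω(n) is the number of distinct prime factors. Applying: μ(209) = 1.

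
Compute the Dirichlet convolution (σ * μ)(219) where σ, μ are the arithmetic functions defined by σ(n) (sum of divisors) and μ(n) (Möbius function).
(σ * μ)(219) = 219

Divisors of 219: [1, 3, 73, 219]. For each d | 219:
  d = 1: σ(1) · μ(219/1) = 1 · 1 = 1
  d = 3: σ(3) · μ(219/3) = 4 · -1 = -4
  d = 73: σ(73) · μ(219/73) = 74 · -1 = -74
  d = 219: σ(219) · μ(219/219) = 296 · 1 = 296
Summing: (σ * μ)(219) = 1 + -4 + -74 + 296 = 219.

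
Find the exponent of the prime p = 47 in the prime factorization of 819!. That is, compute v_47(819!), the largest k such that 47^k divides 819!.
v_47(819!) = 17

Legendre's formula: v_p(n!) = Σ_{k ≥ 1} ⌊n / p^k⌋. For p = 47, n = 819, the terms are:
  ⌊819/47^1⌋ = ⌊819/47⌋ = 17
(the next term ⌊819/47^2⌋ = 0, terminating the sum). Summing: v_47(819!) = 17 = 17.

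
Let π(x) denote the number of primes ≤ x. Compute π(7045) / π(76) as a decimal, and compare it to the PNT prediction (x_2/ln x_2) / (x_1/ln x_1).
π(7045)/π(76) = 906/21 ≈ 43.1429;  PNT prediction ≈ 45.3097.

π(76) = 21 and π(7045) = 906, so π(7045)/π(76) ≈ 43.1429. The PNT-predicted ratio is (7045/ln(7045)) / (76/ln(76)) ≈ 45.3097. The two agree to within a few percent, as expected.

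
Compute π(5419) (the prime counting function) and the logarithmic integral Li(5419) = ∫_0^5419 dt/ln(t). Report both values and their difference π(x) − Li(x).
π(5419) = 716;  Li(5419) ≈ 733.24;  π(x) − Li(x) ≈ -17.24.

Direct count of primes ≤ 5419 gives π(5419) = 716. Numerical evaluation of the logarithmic integral gives Li(5419) ≈ 733.24. The difference π(x) − Li(x) ≈ -17.24 is typically negative for small/moderate x (Li(x) overestimates), though Littlewood's theorem shows this sign changes infinitely often.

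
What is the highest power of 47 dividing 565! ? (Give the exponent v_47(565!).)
v_47(565!) = 12

Legendre's formula: v_p(n!) = Σ_{k ≥ 1} ⌊n / p^k⌋. For p = 47, n = 565, the terms are:
  ⌊565/47^1⌋ = ⌊565/47⌋ = 12
(the next term ⌊565/47^2⌋ = 0, terminating the sum). Summing: v_47(565!) = 12 = 12.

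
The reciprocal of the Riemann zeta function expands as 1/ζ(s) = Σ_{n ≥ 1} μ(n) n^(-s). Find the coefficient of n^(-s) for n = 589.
μ(589) = 1

Factor n = 589 = 19 · 31. μ(n) = 0 if any exponent ≥ 2 (not squarefree); otherwise μ(n) = (−1)^{ω(n)} where ω(n) is the number of distinct prime factors. Applying: μ(589) = 1.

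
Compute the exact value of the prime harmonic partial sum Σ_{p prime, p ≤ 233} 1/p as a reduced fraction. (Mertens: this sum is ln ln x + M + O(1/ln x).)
Σ 1/p = 8762990377702925264993654890050782886250854676753323401606562622367345144099360398279019780479/4445236185272185438169240794291312557432222642727183809026451438704160103479600800432029464270

π(233) = 51, so the primes ≤ 233 are [2, 3, 5, 7, 11, 13, 17, 19, 23, 29, 31, 37, 41, 43, 47, 53, 59, 61, 67, 71, 73, 79, 83, 89, 97, 101, 103, 107, 109, 113, 127, 131, 137, 139, 149, 151, 157, 163, 167, 173, 179, 181, 191, 193, 197, 199, 211, 223, 227, 229, 233]. Summing 1/p over these primes: 8762990377702925264993654890050782886250854676753323401606562622367345144099360398279019780479/4445236185272185438169240794291312557432222642727183809026451438704160103479600800432029464270 ≈ 1.9713. Mertens estimate ln ln(233) + 0.2615 ≈ 1.9573.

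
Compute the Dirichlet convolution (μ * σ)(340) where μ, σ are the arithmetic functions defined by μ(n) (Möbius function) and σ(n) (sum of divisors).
(μ * σ)(340) = 340

Divisors of 340: [1, 2, 4, 5, 10, 17, 20, 34, 68, 85, 170, 340]. For each d | 340:
  d = 1: μ(1) · σ(340/1) = 1 · 756 = 756
  d = 2: μ(2) · σ(340/2) = -1 · 324 = -324
  d = 4: μ(4) · σ(340/4) = 0 · 108 = 0
  d = 5: μ(5) · σ(340/5) = -1 · 126 = -126
  d = 10: μ(10) · σ(340/10) = 1 · 54 = 54
  d = 17: μ(17) · σ(340/17) = -1 · 42 = -42
  d = 20: μ(20) · σ(340/20) = 0 · 18 = 0
  d = 34: μ(34) · σ(340/34) = 1 · 18 = 18
  d = 68: μ(68) · σ(340/68) = 0 · 6 = 0
  d = 85: μ(85) · σ(340/85) = 1 · 7 = 7
  d = 170: μ(170) · σ(340/170) = -1 · 3 = -3
  d = 340: μ(340) · σ(340/340) = 0 · 1 = 0
Summing: (μ * σ)(340) = 756 + -324 + 0 + -126 + 54 + -42 + 0 + 18 + 0 + 7 + -3 + 0 = 340.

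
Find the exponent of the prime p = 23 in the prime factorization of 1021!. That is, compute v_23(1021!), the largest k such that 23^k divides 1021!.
v_23(1021!) = 45

Legendre's formula: v_p(n!) = Σ_{k ≥ 1} ⌊n / p^k⌋. For p = 23, n = 1021, the terms are:
  ⌊1021/23^1⌋ = ⌊1021/23⌋ = 44
  ⌊1021/23^2⌋ = ⌊1021/529⌋ = 1
(the next term ⌊1021/23^3⌋ = 0, terminating the sum). Summing: v_23(1021!) = 44 + 1 = 45.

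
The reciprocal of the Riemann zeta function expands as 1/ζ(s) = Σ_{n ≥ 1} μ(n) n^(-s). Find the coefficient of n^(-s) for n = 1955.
μ(1955) = -1

Factor n = 1955 = 5 · 17 · 23. μ(n) = 0 if any exponent ≥ 2 (not squarefree); otherwise μ(n) = (−1)^{ω(n)} where ω(n) is the number of distinct prime factors. Applying: μ(1955) = -1.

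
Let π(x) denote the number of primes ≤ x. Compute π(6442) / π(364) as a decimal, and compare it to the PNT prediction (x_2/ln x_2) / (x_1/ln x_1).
π(6442)/π(364) = 836/72 ≈ 11.6111;  PNT prediction ≈ 11.8996.

π(364) = 72 and π(6442) = 836, so π(6442)/π(364) ≈ 11.6111. The PNT-predicted ratio is (6442/ln(6442)) / (364/ln(364)) ≈ 11.8996. The two agree to within a few percent, as expected.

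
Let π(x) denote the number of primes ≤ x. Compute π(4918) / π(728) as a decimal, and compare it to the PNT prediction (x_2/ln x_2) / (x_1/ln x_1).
π(4918)/π(728) = 656/129 ≈ 5.0853;  PNT prediction ≈ 5.2373.

π(728) = 129 and π(4918) = 656, so π(4918)/π(728) ≈ 5.0853. The PNT-predicted ratio is (4918/ln(4918)) / (728/ln(728)) ≈ 5.2373. The two agree to within a few percent, as expected.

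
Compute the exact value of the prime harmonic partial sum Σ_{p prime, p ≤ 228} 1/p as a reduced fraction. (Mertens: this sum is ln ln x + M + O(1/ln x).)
Σ 1/p = 163511827859273678384959815113729742050404828958383078813204061634794561817548326350576887/83311209124804345037562846379881038241134671040860314654617977748077292641632790457335110

π(228) = 49, so the primes ≤ 228 are [2, 3, 5, 7, 11, 13, 17, 19, 23, 29, 31, 37, 41, 43, 47, 53, 59, 61, 67, 71, 73, 79, 83, 89, 97, 101, 103, 107, 109, 113, 127, 131, 137, 139, 149, 151, 157, 163, 167, 173, 179, 181, 191, 193, 197, 199, 211, 223, 227]. Summing 1/p over these primes: 163511827859273678384959815113729742050404828958383078813204061634794561817548326350576887/83311209124804345037562846379881038241134671040860314654617977748077292641632790457335110 ≈ 1.9627. Mertens estimate ln ln(228) + 0.2615 ≈ 1.9533.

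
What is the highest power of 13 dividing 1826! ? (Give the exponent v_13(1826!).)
v_13(1826!) = 150

Legendre's formula: v_p(n!) = Σ_{k ≥ 1} ⌊n / p^k⌋. For p = 13, n = 1826, the terms are:
  ⌊1826/13^1⌋ = ⌊1826/13⌋ = 140
  ⌊1826/13^2⌋ = ⌊1826/169⌋ = 10
(the next term ⌊1826/13^3⌋ = 0, terminating the sum). Summing: v_13(1826!) = 140 + 10 = 150.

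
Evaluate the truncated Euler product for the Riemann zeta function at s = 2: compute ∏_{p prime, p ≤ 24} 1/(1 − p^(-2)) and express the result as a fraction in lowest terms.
∏ = 718188003533/440301256704

The primes p ≤ 24 are [2, 3, 5, 7, 11, 13, 17, 19, 23]. For each prime, (1 − 1/p^2)^(-1) = p^2 / (p^2 − 1). The product is (1 − 1/2^2)^(-1), (1 − 1/3^2)^(-1), (1 − 1/5^2)^(-1), (1 − 1/7^2)^(-1), (1 − 1/11^2)^(-1), (1 − 1/13^2)^(-1), (1 − 1/17^2)^(-1), (1 − 1/19^2)^(-1), (1 − 1/23^2)^(-1) = ∏ p^2 / (p^2 − 1) = 718188003533/440301256704.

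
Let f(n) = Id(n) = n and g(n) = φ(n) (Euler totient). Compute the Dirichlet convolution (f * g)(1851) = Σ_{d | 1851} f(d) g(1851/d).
(Id * φ)(1851) = 6165

Divisors of 1851: [1, 3, 617, 1851]. For each d | 1851:
  d = 1: Id(1) · φ(1851/1) = 1 · 1232 = 1232
  d = 3: Id(3) · φ(1851/3) = 3 · 616 = 1848
  d = 617: Id(617) · φ(1851/617) = 617 · 2 = 1234
  d = 1851: Id(1851) · φ(1851/1851) = 1851 · 1 = 1851
Summing: (Id * φ)(1851) = 1232 + 1848 + 1234 + 1851 = 6165.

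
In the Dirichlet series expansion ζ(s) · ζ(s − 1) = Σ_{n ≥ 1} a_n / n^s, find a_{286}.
σ(286) = 504

In the product (Σ m^0/m^s)(Σ k / k^s) = Σ (Σ_{d | n} d) / n^s, the coefficient of 1/n^s is σ(n) = Σ_{d | n} d. For n = 286, divisors are [1, 2, 11, 13, 22, 26, 143, 286]; summing: σ(286) = 504.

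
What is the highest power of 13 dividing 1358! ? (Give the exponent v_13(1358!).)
v_13(1358!) = 112

Legendre's formula: v_p(n!) = Σ_{k ≥ 1} ⌊n / p^k⌋. For p = 13, n = 1358, the terms are:
  ⌊1358/13^1⌋ = ⌊1358/13⌋ = 104
  ⌊1358/13^2⌋ = ⌊1358/169⌋ = 8
(the next term ⌊1358/13^3⌋ = 0, terminating the sum). Summing: v_13(1358!) = 104 + 8 = 112.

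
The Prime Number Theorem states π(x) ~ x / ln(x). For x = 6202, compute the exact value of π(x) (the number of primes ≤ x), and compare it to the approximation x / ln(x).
π(6202) = 806;  x/ln(x) ≈ 710.21;  relative error ≈ 11.88%.

Directly count primes up to 6202: π(6202) = 806. The PNT approximation gives 6202/ln(6202) ≈ 6202/8.73263 ≈ 710.21. Relative error (π(x) − x/ln(x)) / π(x) ≈ 11.88%; the approximation is known to undercount slightly (Li(x) is a better estimate).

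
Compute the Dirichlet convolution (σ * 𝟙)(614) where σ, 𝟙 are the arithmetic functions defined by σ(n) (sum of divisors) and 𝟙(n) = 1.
(σ * 𝟙)(614) = 1236

Divisors of 614: [1, 2, 307, 614]. For each d | 614:
  d = 1: σ(1) · 𝟙(614/1) = 1 · 1 = 1
  d = 2: σ(2) · 𝟙(614/2) = 3 · 1 = 3
  d = 307: σ(307) · 𝟙(614/307) = 308 · 1 = 308
  d = 614: σ(614) · 𝟙(614/614) = 924 · 1 = 924
Summing: (σ * 𝟙)(614) = 1 + 3 + 308 + 924 = 1236.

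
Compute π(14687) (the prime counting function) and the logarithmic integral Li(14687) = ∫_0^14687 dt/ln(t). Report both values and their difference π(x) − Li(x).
π(14687) = 1719;  Li(14687) ≈ 1744.04;  π(x) − Li(x) ≈ -25.04.

Direct count of primes ≤ 14687 gives π(14687) = 1719. Numerical evaluation of the logarithmic integral gives Li(14687) ≈ 1744.04. The difference π(x) − Li(x) ≈ -25.04 is typically negative for small/moderate x (Li(x) overestimates), though Littlewood's theorem shows this sign changes infinitely often.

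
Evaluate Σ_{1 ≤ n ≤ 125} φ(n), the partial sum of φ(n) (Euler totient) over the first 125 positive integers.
Σ_{n ≤ 125} φ(n) = 4796

Compute φ(n) for each 1 ≤ n ≤ 125: φ(1) = 1, φ(2) = 1, φ(3) = 2, φ(4) = 2, φ(5) = 4, φ(6) = 2, φ(7) = 6, φ(8) = 4, φ(9) = 6, φ(10) = 4, φ(11) = 10, φ(12) = 4, φ(13) = 12, φ(14) = 6, φ(15) = 8, φ(16) = 8, φ(17) = 16, φ(18) = 6, φ(19) = 18, φ(20) = 8, φ(21) = 12, φ(22) = 10, φ(23) = 22, φ(24) = 8, φ(25) = 20, φ(26) = 12, φ(27) = 18, φ(28) = 12, φ(29) = 28, φ(30) = 8, φ(31) = 30, φ(32) = 16, φ(33) = 20, φ(34) = 16, φ(35) = 24, φ(36) = 12, φ(37) = 36, φ(38) = 18, φ(39) = 24, φ(40) = 16, φ(41) = 40, φ(42) = 12, φ(43) = 42, φ(44) = 20, φ(45) = 24, φ(46) = 22, φ(47) = 46, φ(48) = 16, φ(49) = 42, φ(50) = 20, φ(51) = 32, φ(52) = 24, φ(53) = 52, φ(54) = 18, φ(55) = 40, φ(56) = 24, φ(57) = 36, φ(58) = 28, φ(59) = 58, φ(60) = 16, φ(61) = 60, φ(62) = 30, φ(63) = 36, φ(64) = 32, φ(65) = 48, φ(66) = 20, φ(67) = 66, φ(68) = 32, φ(69) = 44, φ(70) = 24, φ(71) = 70, φ(72) = 24, φ(73) = 72, φ(74) = 36, φ(75) = 40, φ(76) = 36, φ(77) = 60, φ(78) = 24, φ(79) = 78, φ(80) = 32, φ(81) = 54, φ(82) = 40, φ(83) = 82, φ(84) = 24, φ(85) = 64, φ(86) = 42, φ(87) = 56, φ(88) = 40, φ(89) = 88, φ(90) = 24, φ(91) = 72, φ(92) = 44, φ(93) = 60, φ(94) = 46, φ(95) = 72, φ(96) = 32, φ(97) = 96, φ(98) = 42, φ(99) = 60, φ(100) = 40, φ(101) = 100, φ(102) = 32, φ(103) = 102, φ(104) = 48, φ(105) = 48, φ(106) = 52, φ(107) = 106, φ(108) = 36, φ(109) = 108, φ(110) = 40, φ(111) = 72, φ(112) = 48, φ(113) = 112, φ(114) = 36, φ(115) = 88, φ(116) = 56, φ(117) = 72, φ(118) = 58, φ(119) = 96, φ(120) = 32, φ(121) = 110, φ(122) = 60, φ(123) = 80, φ(124) = 60, φ(125) = 100. Summing all 125 values: 4796. (Average order: Σ_{n ≤ x} φ(n) ~ (3/π²) x². For x = 125, (3/π²)·125² ≈ 4749.43.)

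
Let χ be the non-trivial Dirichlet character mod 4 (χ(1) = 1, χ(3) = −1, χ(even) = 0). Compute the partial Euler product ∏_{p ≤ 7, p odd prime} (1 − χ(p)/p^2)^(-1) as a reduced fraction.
∏ = 147/160

The odd primes p ≤ 7 are [3, 5, 7]. For each, χ(p) = 1 if p ≡ 1 mod 4, χ(p) = −1 if p ≡ 3 mod 4. Taking (1 − χ(p)/p^2)^(-1) = p^2/(p^2 − χ(p)): (1 − (-1)/3^2)^(-1) · (1 − (1)/5^2)^(-1) · (1 − (-1)/7^2)^(-1) = 147/160.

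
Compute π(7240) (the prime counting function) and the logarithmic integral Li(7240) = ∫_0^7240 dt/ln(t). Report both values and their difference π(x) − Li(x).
π(7240) = 925;  Li(7240) ≈ 941.39;  π(x) − Li(x) ≈ -16.39.

Direct count of primes ≤ 7240 gives π(7240) = 925. Numerical evaluation of the logarithmic integral gives Li(7240) ≈ 941.39. The difference π(x) − Li(x) ≈ -16.39 is typically negative for small/moderate x (Li(x) overestimates), though Littlewood's theorem shows this sign changes infinitely often.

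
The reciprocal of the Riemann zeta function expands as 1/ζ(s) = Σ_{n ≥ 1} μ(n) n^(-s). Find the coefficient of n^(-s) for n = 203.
μ(203) = 1

Factor n = 203 = 7 · 29. μ(n) = 0 if any exponent ≥ 2 (not squarefree); otherwise μ(n) = (−1)^{ω(n)} where ω(n) is the number of distinct prime factors. Applying: μ(203) = 1.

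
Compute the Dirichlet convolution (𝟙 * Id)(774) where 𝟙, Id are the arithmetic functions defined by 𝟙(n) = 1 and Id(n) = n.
(𝟙 * Id)(774) = 1716

Divisors of 774: [1, 2, 3, 6, 9, 18, 43, 86, 129, 258, 387, 774]. For each d | 774:
  d = 1: 𝟙(1) · Id(774/1) = 1 · 774 = 774
  d = 2: 𝟙(2) · Id(774/2) = 1 · 387 = 387
  d = 3: 𝟙(3) · Id(774/3) = 1 · 258 = 258
  d = 6: 𝟙(6) · Id(774/6) = 1 · 129 = 129
  d = 9: 𝟙(9) · Id(774/9) = 1 · 86 = 86
  d = 18: 𝟙(18) · Id(774/18) = 1 · 43 = 43
  d = 43: 𝟙(43) · Id(774/43) = 1 · 18 = 18
  d = 86: 𝟙(86) · Id(774/86) = 1 · 9 = 9
  d = 129: 𝟙(129) · Id(774/129) = 1 · 6 = 6
  d = 258: 𝟙(258) · Id(774/258) = 1 · 3 = 3
  d = 387: 𝟙(387) · Id(774/387) = 1 · 2 = 2
  d = 774: 𝟙(774) · Id(774/774) = 1 · 1 = 1
Summing: (𝟙 * Id)(774) = 774 + 387 + 258 + 129 + 86 + 43 + 18 + 9 + 6 + 3 + 2 + 1 = 1716.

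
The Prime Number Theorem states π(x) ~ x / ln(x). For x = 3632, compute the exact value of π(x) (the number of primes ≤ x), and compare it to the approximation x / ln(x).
π(3632) = 508;  x/ln(x) ≈ 443.06;  relative error ≈ 12.78%.

Directly count primes up to 3632: π(3632) = 508. The PNT approximation gives 3632/ln(3632) ≈ 3632/8.19754 ≈ 443.06. Relative error (π(x) − x/ln(x)) / π(x) ≈ 12.78%; the approximation is known to undercount slightly (Li(x) is a better estimate).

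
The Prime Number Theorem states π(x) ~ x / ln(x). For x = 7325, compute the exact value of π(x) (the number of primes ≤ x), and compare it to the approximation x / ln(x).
π(7325) = 933;  x/ln(x) ≈ 823.12;  relative error ≈ 11.78%.

Directly count primes up to 7325: π(7325) = 933. The PNT approximation gives 7325/ln(7325) ≈ 7325/8.89905 ≈ 823.12. Relative error (π(x) − x/ln(x)) / π(x) ≈ 11.78%; the approximation is known to undercount slightly (Li(x) is a better estimate).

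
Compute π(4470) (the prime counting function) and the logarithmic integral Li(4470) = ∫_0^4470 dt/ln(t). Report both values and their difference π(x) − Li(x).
π(4470) = 607;  Li(4470) ≈ 621.65;  π(x) − Li(x) ≈ -14.65.

Direct count of primes ≤ 4470 gives π(4470) = 607. Numerical evaluation of the logarithmic integral gives Li(4470) ≈ 621.65. The difference π(x) − Li(x) ≈ -14.65 is typically negative for small/moderate x (Li(x) overestimates), though Littlewood's theorem shows this sign changes infinitely often.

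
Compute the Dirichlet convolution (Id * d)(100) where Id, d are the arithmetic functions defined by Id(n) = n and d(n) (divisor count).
(Id * d)(100) = 418

Divisors of 100: [1, 2, 4, 5, 10, 20, 25, 50, 100]. For each d | 100:
  d = 1: Id(1) · d(100/1) = 1 · 9 = 9
  d = 2: Id(2) · d(100/2) = 2 · 6 = 12
  d = 4: Id(4) · d(100/4) = 4 · 3 = 12
  d = 5: Id(5) · d(100/5) = 5 · 6 = 30
  d = 10: Id(10) · d(100/10) = 10 · 4 = 40
  d = 20: Id(20) · d(100/20) = 20 · 2 = 40
  d = 25: Id(25) · d(100/25) = 25 · 3 = 75
  d = 50: Id(50) · d(100/50) = 50 · 2 = 100
  d = 100: Id(100) · d(100/100) = 100 · 1 = 100
Summing: (Id * d)(100) = 9 + 12 + 12 + 30 + 40 + 40 + 75 + 100 + 100 = 418.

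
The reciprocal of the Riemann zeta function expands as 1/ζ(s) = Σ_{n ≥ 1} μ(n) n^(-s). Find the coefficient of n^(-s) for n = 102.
μ(102) = -1

Factor n = 102 = 2 · 3 · 17. μ(n) = 0 if any exponent ≥ 2 (not squarefree); otherwise μ(n) = (−1)^{ω(n)} where ω(n) is the number of distinct prime factors. Applying: μ(102) = -1.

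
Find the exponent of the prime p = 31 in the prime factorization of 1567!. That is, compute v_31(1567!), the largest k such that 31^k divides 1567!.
v_31(1567!) = 51

Legendre's formula: v_p(n!) = Σ_{k ≥ 1} ⌊n / p^k⌋. For p = 31, n = 1567, the terms are:
  ⌊1567/31^1⌋ = ⌊1567/31⌋ = 50
  ⌊1567/31^2⌋ = ⌊1567/961⌋ = 1
(the next term ⌊1567/31^3⌋ = 0, terminating the sum). Summing: v_31(1567!) = 50 + 1 = 51.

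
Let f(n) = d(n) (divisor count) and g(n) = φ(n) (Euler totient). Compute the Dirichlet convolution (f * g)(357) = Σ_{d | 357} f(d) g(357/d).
(d * φ)(357) = 576

Divisors of 357: [1, 3, 7, 17, 21, 51, 119, 357]. For each d | 357:
  d = 1: d(1) · φ(357/1) = 1 · 192 = 192
  d = 3: d(3) · φ(357/3) = 2 · 96 = 192
  d = 7: d(7) · φ(357/7) = 2 · 32 = 64
  d = 17: d(17) · φ(357/17) = 2 · 12 = 24
  d = 21: d(21) · φ(357/21) = 4 · 16 = 64
  d = 51: d(51) · φ(357/51) = 4 · 6 = 24
  d = 119: d(119) · φ(357/119) = 4 · 2 = 8
  d = 357: d(357) · φ(357/357) = 8 · 1 = 8
Summing: (d * φ)(357) = 192 + 192 + 64 + 24 + 64 + 24 + 8 + 8 = 576.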